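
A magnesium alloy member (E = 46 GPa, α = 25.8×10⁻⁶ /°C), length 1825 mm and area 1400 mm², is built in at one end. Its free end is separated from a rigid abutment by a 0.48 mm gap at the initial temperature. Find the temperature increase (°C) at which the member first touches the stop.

ΔT ≈ 10.2 °C

Contact occurs when the free expansion equals the gap: αΔT L = 0.48 mm.
So ΔT = g/(αL) = 0.48/(25.8×10⁻⁶ × 1825) = 10.19 °C.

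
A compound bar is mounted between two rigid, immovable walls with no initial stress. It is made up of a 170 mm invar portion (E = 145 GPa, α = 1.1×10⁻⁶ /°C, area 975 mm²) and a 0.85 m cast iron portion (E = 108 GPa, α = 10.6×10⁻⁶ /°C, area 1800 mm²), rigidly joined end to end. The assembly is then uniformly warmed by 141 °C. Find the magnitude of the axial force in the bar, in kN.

Free thermal expansion of the whole bar: Σ αᵢΔT Lᵢ = 1.1×10⁻⁶×141×170 + 10.6×10⁻⁶×141×850 = 1.297 mm.
The rigid supports impose zero overall length change; the single axial force P common to all segments must satisfy P Σ Lᵢ/(AᵢEᵢ) = δ_free.
The series flexibility is Σ Lᵢ/(AᵢEᵢ) = 170/(975×145×10³) + 850/(1800×108×10³) = 5.575×10⁻⁶ mm/N.
So P = 1.297 / 5.575×10⁻⁶ = 232.6 kN, compressive.

P ≈ 233 kN (compressive)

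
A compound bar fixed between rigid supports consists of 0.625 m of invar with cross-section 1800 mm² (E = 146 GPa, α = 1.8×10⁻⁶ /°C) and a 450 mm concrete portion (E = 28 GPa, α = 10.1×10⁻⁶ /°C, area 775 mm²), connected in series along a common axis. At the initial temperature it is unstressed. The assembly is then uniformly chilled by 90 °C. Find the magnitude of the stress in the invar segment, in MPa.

With the walls removed the bar would change length by δ_free = Σ αᵢΔT Lᵢ = 1.8×10⁻⁶×90×625 + 10.1×10⁻⁶×90×450 = 0.5103 mm.
The walls prevent any net length change, so an axial force P (same in every segment) develops. Compatibility: P · Σ Lᵢ/(AᵢEᵢ) = δ_free.
The series flexibility is Σ Lᵢ/(AᵢEᵢ) = 625/(1800×146×10³) + 450/(775×28×10³) = 2.312×10⁻⁵ mm/N.
Hence P = δ_free / Σ(L/AE) = 0.5103/2.312×10⁻⁵ = 22.08 kN (tensile).
σ_{invar} = P / A = 22080 / 1800 = 12.26 MPa.

σ ≈ 12.3 MPa (tensile)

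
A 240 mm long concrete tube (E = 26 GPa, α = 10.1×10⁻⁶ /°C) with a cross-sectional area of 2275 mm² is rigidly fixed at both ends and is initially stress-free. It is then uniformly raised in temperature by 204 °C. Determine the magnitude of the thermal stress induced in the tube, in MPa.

Because both ends are immovable the net strain is zero, and the suppressed thermal strain is αΔT = 10.1×10⁻⁶ × 204 = 2060.4×10⁻⁶.
The stress required to suppress this strain is σ = Eε = 26×10³ × 2060.4×10⁻⁶ = 53.57 MPa, compressive since the tube is trying to expand.

σ ≈ 53.6 MPa (compressive)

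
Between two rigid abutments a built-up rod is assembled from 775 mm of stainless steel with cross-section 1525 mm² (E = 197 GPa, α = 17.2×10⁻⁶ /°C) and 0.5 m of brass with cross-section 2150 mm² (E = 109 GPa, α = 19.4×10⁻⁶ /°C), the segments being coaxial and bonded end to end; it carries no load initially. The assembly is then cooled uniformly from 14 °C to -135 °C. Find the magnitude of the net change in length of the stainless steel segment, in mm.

With the walls removed the bar would change length by δ_free = Σ αᵢΔT Lᵢ = 17.2×10⁻⁶×149×775 + 19.4×10⁻⁶×149×500 = 3.431 mm.
The walls prevent any net length change, so an axial force P (same in every segment) develops. Compatibility: P · Σ Lᵢ/(AᵢEᵢ) = δ_free.
Σ Lᵢ/(AᵢEᵢ) = 775/(1525×197×10³) + 500/(2150×109×10³) = 4.713×10⁻⁶ mm/N.
Hence P = δ_free / Σ(L/AE) = 3.431/4.713×10⁻⁶ = 728 kN (tensile).
For the stainless steel segment, free thermal change = 17.2×10⁻⁶×149×775 = 1.986 mm and elastic change from P = 728000×775/(1525×197×10³) = 1.878 mm; these oppose, so the net change is 0.108 mm (segment shortens).

|ΔL| ≈ 0.108 mm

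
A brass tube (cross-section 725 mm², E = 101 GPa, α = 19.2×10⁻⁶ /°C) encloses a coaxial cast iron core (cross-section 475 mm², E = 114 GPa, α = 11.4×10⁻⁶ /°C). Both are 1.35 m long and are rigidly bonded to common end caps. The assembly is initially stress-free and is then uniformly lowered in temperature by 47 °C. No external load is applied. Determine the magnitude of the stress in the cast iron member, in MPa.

The brass has the larger α, so on cooling it would change length more than the cast iron if both were free. The rigid plates force a common final length, so the brass is put into tension and the cast iron into compression, with equal and opposite forces P (no external load).
Setting the final lengths equal and cancelling L: (α₁ − α₂)ΔT = P/(A₁E₁) + P/(A₂E₂).
|α₁ − α₂|·ΔT = 7.8×10⁻⁶ × 47 = 0.0003666.
1/(A₁E₁) + 1/(A₂E₂) = 1/(725×101×10³) + 1/(475×114×10³) = 3.212×10⁻⁸ N⁻¹.
So P = 0.0003666 / 3.212×10⁻⁸ = 11.41 kN.
σ_{cast iron} = P/A₂ = 11410/475 = 24.03 MPa, compressive.

σ ≈ 24 MPa (compressive)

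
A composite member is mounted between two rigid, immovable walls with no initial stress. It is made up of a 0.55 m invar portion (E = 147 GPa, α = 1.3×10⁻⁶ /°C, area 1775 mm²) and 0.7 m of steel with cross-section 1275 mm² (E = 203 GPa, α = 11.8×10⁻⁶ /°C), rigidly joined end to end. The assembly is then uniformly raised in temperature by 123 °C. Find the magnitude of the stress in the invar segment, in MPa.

Free thermal expansion of the whole bar: Σ αᵢΔT Lᵢ = 1.3×10⁻⁶×123×550 + 11.8×10⁻⁶×123×700 = 1.104 mm.
The walls prevent any net length change, so an axial force P (same in every segment) develops. Compatibility: P · Σ Lᵢ/(AᵢEᵢ) = δ_free.
The series flexibility is Σ Lᵢ/(AᵢEᵢ) = 550/(1775×147×10³) + 700/(1275×203×10³) = 4.812×10⁻⁶ mm/N.
So P = 1.104 / 4.812×10⁻⁶ = 229.4 kN, compressive.
σ_{invar} = P / A = 229400 / 1775 = 129.2 MPa.

σ ≈ 129 MPa (compressive)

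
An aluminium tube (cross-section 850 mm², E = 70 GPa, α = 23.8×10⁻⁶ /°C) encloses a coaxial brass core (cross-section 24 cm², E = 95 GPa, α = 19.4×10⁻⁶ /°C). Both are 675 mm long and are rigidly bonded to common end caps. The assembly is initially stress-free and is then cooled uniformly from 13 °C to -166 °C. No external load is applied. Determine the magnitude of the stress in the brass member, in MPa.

Equilibrium of a rigid end plate with no external load gives equal and opposite internal forces ±P in the two members. Since α_{aluminium} > α_{brass}, cooling drives the aluminium into tension and the brass into compression.
Equating the net (thermal + elastic) strains gives |α₁ − α₂|·ΔT = P·[1/(A₁E₁) + 1/(A₂E₂)].
|α₁ − α₂|·ΔT = 4.4×10⁻⁶ × 179 = 0.0007876.
1/(A₁E₁) + 1/(A₂E₂) = 1/(850×70×10³) + 1/(2400×95×10³) = 2.119×10⁻⁸ N⁻¹.
P = 0.0007876 / 2.119×10⁻⁸ = 37160 N = 37.16 kN.
σ_{brass} = P/A₂ = 37160/2400 = 15.48 MPa, compressive.

σ ≈ 15.5 MPa (compressive)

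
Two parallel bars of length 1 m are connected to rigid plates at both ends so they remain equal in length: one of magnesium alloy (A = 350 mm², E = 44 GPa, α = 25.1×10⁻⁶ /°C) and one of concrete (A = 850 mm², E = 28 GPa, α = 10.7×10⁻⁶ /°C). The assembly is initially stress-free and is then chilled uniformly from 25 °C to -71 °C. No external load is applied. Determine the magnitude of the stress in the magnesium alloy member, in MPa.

σ ≈ 36.9 MPa (tensile)

Equilibrium of a rigid end plate with no external load gives equal and opposite internal forces ±P in the two members. Since α_{magnesium alloy} > α_{concrete}, cooling drives the magnesium alloy into tension and the concrete into compression.
Compatibility of the two members (thermal + elastic change equal): (α₁ − α₂)ΔT = P·[1/(A₁E₁) + 1/(A₂E₂)].
|α₁ − α₂|·ΔT = 14.4×10⁻⁶ × 96 = 0.001382.
1/(A₁E₁) + 1/(A₂E₂) = 1/(350×44×10³) + 1/(850×28×10³) = 1.07×10⁻⁷ N⁻¹.
So P = 0.001382 / 1.07×10⁻⁷ = 12.93 kN.
σ_{magnesium alloy} = P/A₁ = 12930/350 = 36.93 MPa, tensile.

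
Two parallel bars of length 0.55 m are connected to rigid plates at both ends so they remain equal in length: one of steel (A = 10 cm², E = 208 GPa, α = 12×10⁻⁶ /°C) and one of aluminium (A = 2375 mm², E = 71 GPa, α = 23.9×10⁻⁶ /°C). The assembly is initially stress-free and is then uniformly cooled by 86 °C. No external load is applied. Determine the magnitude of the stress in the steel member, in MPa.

Both members must finish at the same length. With the larger α, the aluminium tends to over-contract; the plates restrain it, putting the aluminium in tension and the steel in compression. With no external load the two internal forces are equal and opposite, magnitude P.
Equating the net (thermal + elastic) strains gives |α₁ − α₂|·ΔT = P·[1/(A₁E₁) + 1/(A₂E₂)].
|α₁ − α₂|·ΔT = 11.9×10⁻⁶ × 86 = 0.001023.
1/(A₁E₁) + 1/(A₂E₂) = 1/(1000×208×10³) + 1/(2375×71×10³) = 1.074×10⁻⁸ N⁻¹.
P = 0.001023 / 1.074×10⁻⁸ = 95310 N = 95.31 kN.
σ_{steel} = P/A₁ = 95310/1000 = 95.31 MPa, compressive.

σ ≈ 95.3 MPa (compressive)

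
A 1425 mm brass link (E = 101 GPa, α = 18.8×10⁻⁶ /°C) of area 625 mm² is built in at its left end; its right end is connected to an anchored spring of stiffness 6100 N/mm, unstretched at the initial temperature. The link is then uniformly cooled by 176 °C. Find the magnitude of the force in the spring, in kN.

P ≈ 25.3 kN

Free thermal contraction: δ_free = αΔT L = 18.8×10⁻⁶ × 176 × 1425 = 4.715 mm.
Let P be the tensile force in the spring. The link extends elastically by PL/(AE) and the spring stretches by P/k; together these equal δ_free.
P [ L/(AE) + 1/k ] = δ_free → P [ 1425/(625×101×10³) + 1/(6100) ] = 4.715.
P = 4.715 / 0.0001865 = 25280 N.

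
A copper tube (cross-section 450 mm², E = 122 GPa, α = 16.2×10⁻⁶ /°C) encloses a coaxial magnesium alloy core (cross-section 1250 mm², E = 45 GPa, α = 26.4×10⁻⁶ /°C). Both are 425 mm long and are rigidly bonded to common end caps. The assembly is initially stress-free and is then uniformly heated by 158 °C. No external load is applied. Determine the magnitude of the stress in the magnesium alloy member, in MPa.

σ ≈ 35.8 MPa (compressive)

Equilibrium of a rigid end plate with no external load gives equal and opposite internal forces ±P in the two members. Since α_{magnesium alloy} > α_{copper}, heating drives the magnesium alloy into compression and the copper into tension.
Equating the net (thermal + elastic) strains gives |α₁ − α₂|·ΔT = P·[1/(A₁E₁) + 1/(A₂E₂)].
|α₁ − α₂|·ΔT = 10.2×10⁻⁶ × 158 = 0.001612.
1/(A₁E₁) + 1/(A₂E₂) = 1/(450×122×10³) + 1/(1250×45×10³) = 3.599×10⁻⁸ N⁻¹.
So P = 0.001612 / 3.599×10⁻⁸ = 44.78 kN.
σ_{magnesium alloy} = P/A₂ = 44780/1250 = 35.82 MPa, compressive.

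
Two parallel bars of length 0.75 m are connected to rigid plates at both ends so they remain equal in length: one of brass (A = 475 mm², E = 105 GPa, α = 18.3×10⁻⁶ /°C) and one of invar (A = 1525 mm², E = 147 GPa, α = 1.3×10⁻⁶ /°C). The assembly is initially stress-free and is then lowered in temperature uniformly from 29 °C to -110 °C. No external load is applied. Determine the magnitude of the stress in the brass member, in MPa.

σ ≈ 203 MPa (tensile)

Both members must finish at the same length. With the larger α, the brass tends to over-contract; the plates restrain it, putting the brass in tension and the invar in compression. With no external load the two internal forces are equal and opposite, magnitude P.
Setting the final lengths equal and cancelling L: (α₁ − α₂)ΔT = P/(A₁E₁) + P/(A₂E₂).
|α₁ − α₂|·ΔT = 17×10⁻⁶ × 139 = 0.002363.
1/(A₁E₁) + 1/(A₂E₂) = 1/(475×105×10³) + 1/(1525×147×10³) = 2.451×10⁻⁸ N⁻¹.
P = 0.002363 / 2.451×10⁻⁸ = 96410 N = 96.41 kN.
σ_{brass} = P/A₁ = 96410/475 = 203 MPa, tensile.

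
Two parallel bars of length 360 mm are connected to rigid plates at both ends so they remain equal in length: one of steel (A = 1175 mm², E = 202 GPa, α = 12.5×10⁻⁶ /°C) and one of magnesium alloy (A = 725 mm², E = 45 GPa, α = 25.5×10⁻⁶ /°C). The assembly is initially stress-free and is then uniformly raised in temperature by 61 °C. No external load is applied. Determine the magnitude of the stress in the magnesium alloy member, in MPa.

σ ≈ 31.4 MPa (compressive)

The magnesium alloy has the larger α, so on heating it would change length more than the steel if both were free. The rigid plates force a common final length, so the magnesium alloy is put into compression and the steel into tension, with equal and opposite forces P (no external load).
Equating the net (thermal + elastic) strains gives |α₁ − α₂|·ΔT = P·[1/(A₁E₁) + 1/(A₂E₂)].
|α₁ − α₂|·ΔT = 13×10⁻⁶ × 61 = 0.000793.
1/(A₁E₁) + 1/(A₂E₂) = 1/(1175×202×10³) + 1/(725×45×10³) = 3.486×10⁻⁸ N⁻¹.
So P = 0.000793 / 3.486×10⁻⁸ = 22.75 kN.
σ_{magnesium alloy} = P/A₂ = 22750/725 = 31.37 MPa, compressive.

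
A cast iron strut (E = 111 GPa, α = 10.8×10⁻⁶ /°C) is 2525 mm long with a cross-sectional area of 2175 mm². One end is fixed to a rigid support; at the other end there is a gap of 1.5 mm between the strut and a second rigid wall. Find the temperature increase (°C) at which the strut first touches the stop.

Contact occurs when the free expansion equals the gap: αΔT L = 1.5 mm.
So ΔT = g/(αL) = 1.5/(10.8×10⁻⁶ × 2525) = 55.01 °C.

ΔT ≈ 55 °C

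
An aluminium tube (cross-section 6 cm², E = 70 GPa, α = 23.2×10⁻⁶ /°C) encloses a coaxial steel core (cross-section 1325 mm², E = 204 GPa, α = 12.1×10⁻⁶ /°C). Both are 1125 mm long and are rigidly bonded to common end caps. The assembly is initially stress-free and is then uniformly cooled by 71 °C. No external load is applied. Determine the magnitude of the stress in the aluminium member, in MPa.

σ ≈ 47.7 MPa (tensile)

The aluminium has the larger α, so on cooling it would change length more than the steel if both were free. The rigid plates force a common final length, so the aluminium is put into tension and the steel into compression, with equal and opposite forces P (no external load).
Setting the final lengths equal and cancelling L: (α₁ − α₂)ΔT = P/(A₁E₁) + P/(A₂E₂).
|α₁ − α₂|·ΔT = 11.1×10⁻⁶ × 71 = 0.0007881.
1/(A₁E₁) + 1/(A₂E₂) = 1/(600×70×10³) + 1/(1325×204×10³) = 2.751×10⁻⁸ N⁻¹.
P = 0.0007881 / 2.751×10⁻⁸ = 28650 N = 28.65 kN.
σ_{aluminium} = P/A₁ = 28650/600 = 47.75 MPa, tensile.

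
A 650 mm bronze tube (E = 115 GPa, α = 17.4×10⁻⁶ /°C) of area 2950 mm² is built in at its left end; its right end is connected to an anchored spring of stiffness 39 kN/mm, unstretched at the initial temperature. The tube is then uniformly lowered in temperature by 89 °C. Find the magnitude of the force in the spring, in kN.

P ≈ 36.5 kN

Free thermal contraction: δ_free = αΔT L = 17.4×10⁻⁶ × 89 × 650 = 1.007 mm.
Let P be the tensile force in the spring. The tube extends elastically by PL/(AE) and the spring stretches by P/k; together these equal δ_free.
P [ L/(AE) + 1/k ] = δ_free → P [ 650/(2950×115×10³) + 1/(39×10³) ] = 1.007.
P = 1.007 / 2.756×10⁻⁵ = 36530 N.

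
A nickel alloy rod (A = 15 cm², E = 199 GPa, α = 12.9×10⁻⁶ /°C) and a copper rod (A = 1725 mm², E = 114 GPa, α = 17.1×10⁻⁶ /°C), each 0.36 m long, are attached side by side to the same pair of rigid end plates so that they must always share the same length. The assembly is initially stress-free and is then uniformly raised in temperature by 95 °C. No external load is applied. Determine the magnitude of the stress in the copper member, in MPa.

σ ≈ 27.4 MPa (compressive)

Equilibrium of a rigid end plate with no external load gives equal and opposite internal forces ±P in the two members. Since α_{copper} > α_{nickel alloy}, heating drives the copper into compression and the nickel alloy into tension.
Equating the net (thermal + elastic) strains gives |α₁ − α₂|·ΔT = P·[1/(A₁E₁) + 1/(A₂E₂)].
|α₁ − α₂|·ΔT = 4.2×10⁻⁶ × 95 = 0.000399.
1/(A₁E₁) + 1/(A₂E₂) = 1/(1500×199×10³) + 1/(1725×114×10³) = 8.435×10⁻⁹ N⁻¹.
P = 0.000399 / 8.435×10⁻⁹ = 47300 N = 47.3 kN.
σ_{copper} = P/A₂ = 47300/1725 = 27.42 MPa, compressive.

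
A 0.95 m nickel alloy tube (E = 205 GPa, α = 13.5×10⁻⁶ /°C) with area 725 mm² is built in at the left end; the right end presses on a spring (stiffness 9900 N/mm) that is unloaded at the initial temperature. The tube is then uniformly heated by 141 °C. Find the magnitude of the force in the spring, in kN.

P ≈ 16.8 kN

If the spring were absent the tube would lengthen by αΔT L = 13.5×10⁻⁶ × 141 × 950 = 1.808 mm.
With a force P in the spring, the elastic change of the tube is PL/(AE) and that of the spring is P/k; compatibility requires their sum to equal δ_free.
So P = δ_free / [L/(AE) + 1/k] = 1.808 / [ 950/(725×205×10³) + 1/(9900) ].
P = 1.808 / 0.0001074 = 16840 N.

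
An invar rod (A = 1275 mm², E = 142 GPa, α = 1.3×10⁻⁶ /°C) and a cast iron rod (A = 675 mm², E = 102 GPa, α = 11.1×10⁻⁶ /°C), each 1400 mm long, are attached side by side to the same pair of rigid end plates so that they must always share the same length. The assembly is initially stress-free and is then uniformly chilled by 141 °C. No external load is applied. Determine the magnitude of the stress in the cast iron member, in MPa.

σ ≈ 102 MPa (tensile)

Both members must finish at the same length. With the larger α, the cast iron tends to over-contract; the plates restrain it, putting the cast iron in tension and the invar in compression. With no external load the two internal forces are equal and opposite, magnitude P.
Setting the final lengths equal and cancelling L: (α₁ − α₂)ΔT = P/(A₁E₁) + P/(A₂E₂).
|α₁ − α₂|·ΔT = 9.8×10⁻⁶ × 141 = 0.001382.
1/(A₁E₁) + 1/(A₂E₂) = 1/(1275×142×10³) + 1/(675×102×10³) = 2.005×10⁻⁸ N⁻¹.
P = 0.001382 / 2.005×10⁻⁸ = 68930 N = 68.93 kN.
σ_{cast iron} = P/A₂ = 68930/675 = 102.1 MPa, tensile.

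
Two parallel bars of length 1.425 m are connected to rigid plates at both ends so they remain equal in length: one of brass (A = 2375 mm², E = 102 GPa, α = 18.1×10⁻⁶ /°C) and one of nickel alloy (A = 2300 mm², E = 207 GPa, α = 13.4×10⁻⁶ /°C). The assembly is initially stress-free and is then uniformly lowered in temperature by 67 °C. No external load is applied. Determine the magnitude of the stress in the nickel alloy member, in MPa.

Both members must finish at the same length. With the larger α, the brass tends to over-contract; the plates restrain it, putting the brass in tension and the nickel alloy in compression. With no external load the two internal forces are equal and opposite, magnitude P.
Setting the final lengths equal and cancelling L: (α₁ − α₂)ΔT = P/(A₁E₁) + P/(A₂E₂).
|α₁ − α₂|·ΔT = 4.7×10⁻⁶ × 67 = 0.0003149.
1/(A₁E₁) + 1/(A₂E₂) = 1/(2375×102×10³) + 1/(2300×207×10³) = 6.228×10⁻⁹ N⁻¹.
P = 0.0003149 / 6.228×10⁻⁹ = 50560 N = 50.56 kN.
σ_{nickel alloy} = P/A₂ = 50560/2300 = 21.98 MPa, compressive.

σ ≈ 22 MPa (compressive)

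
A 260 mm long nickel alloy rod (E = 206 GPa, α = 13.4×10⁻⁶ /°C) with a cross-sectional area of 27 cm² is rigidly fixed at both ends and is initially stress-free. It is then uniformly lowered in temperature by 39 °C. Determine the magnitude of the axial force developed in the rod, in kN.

P ≈ 291 kN (tensile)

Full restraint means ε = 0, so the stress is σ = EαΔT = 206×10³ × 13.4×10⁻⁶ × 39 = 107.7 MPa.
P = AEαΔT = 2700 × 206×10³ × 13.4×10⁻⁶ × 39 = 290.7 kN (tensile).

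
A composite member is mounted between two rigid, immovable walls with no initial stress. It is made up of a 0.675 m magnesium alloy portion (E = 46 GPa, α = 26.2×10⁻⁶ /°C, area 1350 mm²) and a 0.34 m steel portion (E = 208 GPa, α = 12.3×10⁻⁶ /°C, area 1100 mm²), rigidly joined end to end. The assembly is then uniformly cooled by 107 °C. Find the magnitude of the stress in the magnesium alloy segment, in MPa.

With the walls removed the bar would change length by δ_free = Σ αᵢΔT Lᵢ = 26.2×10⁻⁶×107×675 + 12.3×10⁻⁶×107×340 = 2.34 mm.
Since the ends are fixed, an axial force P builds up, equal in every segment, with P · Σ Lᵢ/(AᵢEᵢ) = δ_free.
Σ Lᵢ/(AᵢEᵢ) = 675/(1350×46×10³) + 340/(1100×208×10³) = 1.236×10⁻⁵ mm/N.
Hence P = δ_free / Σ(L/AE) = 2.34/1.236×10⁻⁵ = 189.4 kN (tensile).
σ_{magnesium alloy} = P / A = 189400 / 1350 = 140.3 MPa.

σ ≈ 140 MPa (tensile)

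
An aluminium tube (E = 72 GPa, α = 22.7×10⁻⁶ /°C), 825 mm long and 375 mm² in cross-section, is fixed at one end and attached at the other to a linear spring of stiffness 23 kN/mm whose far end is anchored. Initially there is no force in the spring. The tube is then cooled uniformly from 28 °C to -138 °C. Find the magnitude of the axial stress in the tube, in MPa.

σ ≈ 112 MPa (tensile)

If the spring were absent the tube would shorten by αΔT L = 22.7×10⁻⁶ × 166 × 825 = 3.109 mm.
Let P be the tensile force in the spring. The tube extends elastically by PL/(AE) and the spring stretches by P/k; together these equal δ_free.
P [ L/(AE) + 1/k ] = δ_free → P [ 825/(375×72×10³) + 1/(23×10³) ] = 3.109.
P = 3.109 / 7.403×10⁻⁵ = 41990 N.
σ = P/A = 41990/375 = 112 MPa.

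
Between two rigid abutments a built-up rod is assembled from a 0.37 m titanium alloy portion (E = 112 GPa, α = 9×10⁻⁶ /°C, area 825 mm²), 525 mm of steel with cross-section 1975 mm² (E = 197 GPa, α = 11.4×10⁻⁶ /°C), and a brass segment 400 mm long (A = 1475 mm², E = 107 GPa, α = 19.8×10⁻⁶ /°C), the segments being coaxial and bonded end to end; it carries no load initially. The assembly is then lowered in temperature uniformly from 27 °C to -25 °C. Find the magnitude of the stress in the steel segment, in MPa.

σ ≈ 57.5 MPa (tensile)

If the supports were absent, the total length change would be Σ αᵢΔT Lᵢ = 9×10⁻⁶×52×370 + 11.4×10⁻⁶×52×525 + 19.8×10⁻⁶×52×400 = 0.8962 mm.
Since the ends are fixed, an axial force P builds up, equal in every segment, with P · Σ Lᵢ/(AᵢEᵢ) = δ_free.
Σ Lᵢ/(AᵢEᵢ) = 370/(825×112×10³) + 525/(1975×197×10³) + 400/(1475×107×10³) = 7.888×10⁻⁶ mm/N.
So P = 0.8962 / 7.888×10⁻⁶ = 113.6 kN, tensile.
σ_{steel} = P / A = 113600 / 1975 = 57.53 MPa.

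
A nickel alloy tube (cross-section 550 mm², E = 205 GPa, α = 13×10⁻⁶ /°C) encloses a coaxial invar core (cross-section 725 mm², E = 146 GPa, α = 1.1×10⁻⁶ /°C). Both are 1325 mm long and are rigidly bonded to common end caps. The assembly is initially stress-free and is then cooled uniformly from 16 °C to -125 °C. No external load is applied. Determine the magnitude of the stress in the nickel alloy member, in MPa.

σ ≈ 167 MPa (tensile)

Both members must finish at the same length. With the larger α, the nickel alloy tends to over-contract; the plates restrain it, putting the nickel alloy in tension and the invar in compression. With no external load the two internal forces are equal and opposite, magnitude P.
Setting the final lengths equal and cancelling L: (α₁ − α₂)ΔT = P/(A₁E₁) + P/(A₂E₂).
|α₁ − α₂|·ΔT = 11.9×10⁻⁶ × 141 = 0.001678.
1/(A₁E₁) + 1/(A₂E₂) = 1/(550×205×10³) + 1/(725×146×10³) = 1.832×10⁻⁸ N⁻¹.
P = 0.001678 / 1.832×10⁻⁸ = 91610 N = 91.61 kN.
σ_{nickel alloy} = P/A₁ = 91610/550 = 166.6 MPa, tensile.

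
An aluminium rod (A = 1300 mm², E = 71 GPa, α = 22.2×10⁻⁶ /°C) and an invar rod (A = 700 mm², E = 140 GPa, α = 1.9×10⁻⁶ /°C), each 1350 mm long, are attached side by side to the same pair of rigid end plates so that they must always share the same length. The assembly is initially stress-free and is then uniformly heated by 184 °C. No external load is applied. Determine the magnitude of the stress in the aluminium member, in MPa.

σ ≈ 137 MPa (compressive)

Equilibrium of a rigid end plate with no external load gives equal and opposite internal forces ±P in the two members. Since α_{aluminium} > α_{invar}, heating drives the aluminium into compression and the invar into tension.
Equating the net (thermal + elastic) strains gives |α₁ − α₂|·ΔT = P·[1/(A₁E₁) + 1/(A₂E₂)].
|α₁ − α₂|·ΔT = 20.3×10⁻⁶ × 184 = 0.003735.
1/(A₁E₁) + 1/(A₂E₂) = 1/(1300×71×10³) + 1/(700×140×10³) = 2.104×10⁻⁸ N⁻¹.
P = 0.003735 / 2.104×10⁻⁸ = 177500 N = 177.5 kN.
σ_{aluminium} = P/A₁ = 177500/1300 = 136.6 MPa, compressive.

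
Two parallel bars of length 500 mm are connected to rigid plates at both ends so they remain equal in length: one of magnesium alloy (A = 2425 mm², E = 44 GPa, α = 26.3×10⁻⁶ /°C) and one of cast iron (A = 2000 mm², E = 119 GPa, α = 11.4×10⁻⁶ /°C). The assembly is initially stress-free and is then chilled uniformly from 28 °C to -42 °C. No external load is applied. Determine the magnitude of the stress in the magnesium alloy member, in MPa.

The magnesium alloy has the larger α, so on cooling it would change length more than the cast iron if both were free. The rigid plates force a common final length, so the magnesium alloy is put into tension and the cast iron into compression, with equal and opposite forces P (no external load).
Compatibility of the two members (thermal + elastic change equal): (α₁ − α₂)ΔT = P·[1/(A₁E₁) + 1/(A₂E₂)].
|α₁ − α₂|·ΔT = 14.9×10⁻⁶ × 70 = 0.001043.
1/(A₁E₁) + 1/(A₂E₂) = 1/(2425×44×10³) + 1/(2000×119×10³) = 1.357×10⁻⁸ N⁻¹.
So P = 0.001043 / 1.357×10⁻⁸ = 76.84 kN.
σ_{magnesium alloy} = P/A₁ = 76840/2425 = 31.69 MPa, tensile.

σ ≈ 31.7 MPa (tensile)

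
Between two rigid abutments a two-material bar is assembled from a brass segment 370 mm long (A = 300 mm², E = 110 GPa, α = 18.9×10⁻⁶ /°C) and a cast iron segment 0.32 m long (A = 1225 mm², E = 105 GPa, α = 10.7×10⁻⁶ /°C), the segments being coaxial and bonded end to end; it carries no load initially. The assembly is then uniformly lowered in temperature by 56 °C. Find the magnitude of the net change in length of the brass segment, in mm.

With the walls removed the bar would change length by δ_free = Σ αᵢΔT Lᵢ = 18.9×10⁻⁶×56×370 + 10.7×10⁻⁶×56×320 = 0.5834 mm.
Since the ends are fixed, an axial force P builds up, equal in every segment, with P · Σ Lᵢ/(AᵢEᵢ) = δ_free.
Σ Lᵢ/(AᵢEᵢ) = 370/(300×110×10³) + 320/(1225×105×10³) = 1.37×10⁻⁵ mm/N.
Hence P = δ_free / Σ(L/AE) = 0.5834/1.37×10⁻⁵ = 42.58 kN (tensile).
For the brass segment, free thermal change = 18.9×10⁻⁶×56×370 = 0.3916 mm and elastic change from P = 42580×370/(300×110×10³) = 0.4774 mm; these oppose, so the net change is 0.0858 mm (segment lengthens).

|ΔL| ≈ 0.0858 mm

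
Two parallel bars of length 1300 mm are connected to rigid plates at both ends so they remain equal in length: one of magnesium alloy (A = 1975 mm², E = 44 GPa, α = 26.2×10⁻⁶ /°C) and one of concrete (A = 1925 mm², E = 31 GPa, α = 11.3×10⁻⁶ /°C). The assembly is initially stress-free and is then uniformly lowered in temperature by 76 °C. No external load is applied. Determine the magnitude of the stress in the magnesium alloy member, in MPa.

σ ≈ 20.3 MPa (tensile)

The magnesium alloy has the larger α, so on cooling it would change length more than the concrete if both were free. The rigid plates force a common final length, so the magnesium alloy is put into tension and the concrete into compression, with equal and opposite forces P (no external load).
Compatibility of the two members (thermal + elastic change equal): (α₁ − α₂)ΔT = P·[1/(A₁E₁) + 1/(A₂E₂)].
|α₁ − α₂|·ΔT = 14.9×10⁻⁶ × 76 = 0.001132.
1/(A₁E₁) + 1/(A₂E₂) = 1/(1975×44×10³) + 1/(1925×31×10³) = 2.826×10⁻⁸ N⁻¹.
P = 0.001132 / 2.826×10⁻⁸ = 40060 N = 40.06 kN.
σ_{magnesium alloy} = P/A₁ = 40060/1975 = 20.29 MPa, tensile.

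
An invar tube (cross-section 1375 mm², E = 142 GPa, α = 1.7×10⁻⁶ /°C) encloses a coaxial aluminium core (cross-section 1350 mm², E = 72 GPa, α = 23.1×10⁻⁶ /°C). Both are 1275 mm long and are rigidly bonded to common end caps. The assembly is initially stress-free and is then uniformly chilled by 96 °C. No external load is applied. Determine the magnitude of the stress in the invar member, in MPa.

σ ≈ 97 MPa (compressive)

Both members must finish at the same length. With the larger α, the aluminium tends to over-contract; the plates restrain it, putting the aluminium in tension and the invar in compression. With no external load the two internal forces are equal and opposite, magnitude P.
Compatibility of the two members (thermal + elastic change equal): (α₁ − α₂)ΔT = P·[1/(A₁E₁) + 1/(A₂E₂)].
|α₁ − α₂|·ΔT = 21.4×10⁻⁶ × 96 = 0.002054.
1/(A₁E₁) + 1/(A₂E₂) = 1/(1375×142×10³) + 1/(1350×72×10³) = 1.541×10⁻⁸ N⁻¹.
So P = 0.002054 / 1.541×10⁻⁸ = 133.3 kN.
σ_{invar} = P/A₁ = 133300/1375 = 96.96 MPa, compressive.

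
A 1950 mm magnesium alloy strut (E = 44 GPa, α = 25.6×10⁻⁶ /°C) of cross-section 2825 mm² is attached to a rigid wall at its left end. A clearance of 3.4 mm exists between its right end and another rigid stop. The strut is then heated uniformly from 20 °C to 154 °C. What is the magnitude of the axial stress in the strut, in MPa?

If the wall were absent the strut would grow by αΔT L = 25.6×10⁻⁶ × 134 × 1950 = 6.689 mm.
This exceeds the 3.4 mm gap, so the wall pushes back. The portion of expansion that must be recovered elastically is δ_free − gap = 6.689 − 3.4 = 3.289 mm.
Compatibility: PL/(AE) = 3.289 mm, so σ = P/A = E × (3.289/1950) = 74.22 MPa.

σ ≈ 74.2 MPa (compressive)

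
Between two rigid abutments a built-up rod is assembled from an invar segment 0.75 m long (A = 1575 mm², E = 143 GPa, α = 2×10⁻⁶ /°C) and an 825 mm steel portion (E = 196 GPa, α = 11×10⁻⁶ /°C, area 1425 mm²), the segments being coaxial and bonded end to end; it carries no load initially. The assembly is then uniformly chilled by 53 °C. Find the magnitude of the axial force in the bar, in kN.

With the walls removed the bar would change length by δ_free = Σ αᵢΔT Lᵢ = 2×10⁻⁶×53×750 + 11×10⁻⁶×53×825 = 0.5605 mm.
The rigid supports impose zero overall length change; the single axial force P common to all segments must satisfy P Σ Lᵢ/(AᵢEᵢ) = δ_free.
The series flexibility is Σ Lᵢ/(AᵢEᵢ) = 750/(1575×143×10³) + 825/(1425×196×10³) = 6.284×10⁻⁶ mm/N.
P = 0.5605 / 6.284×10⁻⁶ = 89190 N = 89.19 kN, tensile.

P ≈ 89.2 kN (tensile)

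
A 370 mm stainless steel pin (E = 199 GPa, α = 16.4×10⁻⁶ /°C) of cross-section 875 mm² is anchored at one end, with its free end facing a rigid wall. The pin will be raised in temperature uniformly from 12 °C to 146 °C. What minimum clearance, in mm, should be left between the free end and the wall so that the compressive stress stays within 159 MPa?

With no wall the pin would lengthen by αΔT L = 16.4×10⁻⁶ × 134 × 370 = 0.8131 mm.
A stress of 159 MPa corresponds to the wall pushing the pin back by σL/E = 159×370/(199×10³) = 0.2956 mm.
So the gap has to take up the difference, g_min = δ_free − σL/E = 0.8131 − 0.2956 = 0.5175 mm.

g ≈ 0.517 mm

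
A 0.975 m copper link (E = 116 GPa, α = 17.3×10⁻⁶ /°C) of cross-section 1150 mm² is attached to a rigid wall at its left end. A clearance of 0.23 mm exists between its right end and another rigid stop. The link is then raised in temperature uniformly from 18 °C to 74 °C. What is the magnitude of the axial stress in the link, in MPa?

σ ≈ 85 MPa (compressive)

Free thermal elongation = αΔT L = 17.3×10⁻⁶ × 56 × 975 = 0.9446 mm.
The gap closes (δ_free > 0.23 mm) and the wall then resists a further 0.9446 − 0.23 = 0.7146 mm of expansion.
That suppressed elongation corresponds to σ = E·Δ/L = 116×10³ × 0.7146/975 = 85.02 MPa.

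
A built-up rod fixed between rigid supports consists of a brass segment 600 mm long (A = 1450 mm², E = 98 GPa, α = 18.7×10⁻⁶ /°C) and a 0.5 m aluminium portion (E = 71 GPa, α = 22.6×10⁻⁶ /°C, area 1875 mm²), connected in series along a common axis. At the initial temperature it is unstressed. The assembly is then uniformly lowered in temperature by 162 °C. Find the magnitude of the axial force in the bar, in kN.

P ≈ 457 kN (tensile)

With the walls removed the bar would change length by δ_free = Σ αᵢΔT Lᵢ = 18.7×10⁻⁶×162×600 + 22.6×10⁻⁶×162×500 = 3.648 mm.
The rigid supports impose zero overall length change; the single axial force P common to all segments must satisfy P Σ Lᵢ/(AᵢEᵢ) = δ_free.
Σ Lᵢ/(AᵢEᵢ) = 600/(1450×98×10³) + 500/(1875×71×10³) = 7.978×10⁻⁶ mm/N.
So P = 3.648 / 7.978×10⁻⁶ = 457.3 kN, tensile.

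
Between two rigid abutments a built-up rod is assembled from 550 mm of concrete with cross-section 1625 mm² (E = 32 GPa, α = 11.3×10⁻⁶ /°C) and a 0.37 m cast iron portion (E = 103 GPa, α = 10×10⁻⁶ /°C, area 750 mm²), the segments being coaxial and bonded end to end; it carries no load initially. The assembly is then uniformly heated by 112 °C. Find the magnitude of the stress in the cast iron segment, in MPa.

σ ≈ 96.4 MPa (compressive)

Free thermal expansion of the whole bar: Σ αᵢΔT Lᵢ = 11.3×10⁻⁶×112×550 + 10×10⁻⁶×112×370 = 1.11 mm.
The walls prevent any net length change, so an axial force P (same in every segment) develops. Compatibility: P · Σ Lᵢ/(AᵢEᵢ) = δ_free.
The series flexibility is Σ Lᵢ/(AᵢEᵢ) = 550/(1625×32×10³) + 370/(750×103×10³) = 1.537×10⁻⁵ mm/N.
P = 1.11 / 1.537×10⁻⁵ = 72270 N = 72.27 kN, compressive.
σ_{cast iron} = P / A = 72270 / 750 = 96.35 MPa.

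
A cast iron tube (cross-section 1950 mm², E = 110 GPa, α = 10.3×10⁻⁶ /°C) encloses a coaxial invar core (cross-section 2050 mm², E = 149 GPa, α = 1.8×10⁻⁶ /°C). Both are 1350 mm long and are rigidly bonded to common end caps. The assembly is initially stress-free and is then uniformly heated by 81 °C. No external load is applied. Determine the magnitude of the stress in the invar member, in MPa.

Both members must finish at the same length. With the larger α, the cast iron tends to over-expand; the plates restrain it, putting the cast iron in compression and the invar in tension. With no external load the two internal forces are equal and opposite, magnitude P.
Compatibility of the two members (thermal + elastic change equal): (α₁ − α₂)ΔT = P·[1/(A₁E₁) + 1/(A₂E₂)].
|α₁ − α₂|·ΔT = 8.5×10⁻⁶ × 81 = 0.0006885.
1/(A₁E₁) + 1/(A₂E₂) = 1/(1950×110×10³) + 1/(2050×149×10³) = 7.936×10⁻⁹ N⁻¹.
P = 0.0006885 / 7.936×10⁻⁹ = 86760 N = 86.76 kN.
σ_{invar} = P/A₂ = 86760/2050 = 42.32 MPa, tensile.

σ ≈ 42.3 MPa (tensile)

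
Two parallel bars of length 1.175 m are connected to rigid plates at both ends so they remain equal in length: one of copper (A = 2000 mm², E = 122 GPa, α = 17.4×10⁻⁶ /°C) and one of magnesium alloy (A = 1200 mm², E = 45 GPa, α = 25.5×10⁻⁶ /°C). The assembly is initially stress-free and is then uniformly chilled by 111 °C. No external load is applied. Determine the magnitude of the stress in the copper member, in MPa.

Equilibrium of a rigid end plate with no external load gives equal and opposite internal forces ±P in the two members. Since α_{magnesium alloy} > α_{copper}, cooling drives the magnesium alloy into tension and the copper into compression.
Compatibility of the two members (thermal + elastic change equal): (α₁ − α₂)ΔT = P·[1/(A₁E₁) + 1/(A₂E₂)].
|α₁ − α₂|·ΔT = 8.1×10⁻⁶ × 111 = 0.0008991.
1/(A₁E₁) + 1/(A₂E₂) = 1/(2000×122×10³) + 1/(1200×45×10³) = 2.262×10⁻⁸ N⁻¹.
So P = 0.0008991 / 2.262×10⁻⁸ = 39.75 kN.
σ_{copper} = P/A₁ = 39750/2000 = 19.88 MPa, compressive.

σ ≈ 19.9 MPa (compressive)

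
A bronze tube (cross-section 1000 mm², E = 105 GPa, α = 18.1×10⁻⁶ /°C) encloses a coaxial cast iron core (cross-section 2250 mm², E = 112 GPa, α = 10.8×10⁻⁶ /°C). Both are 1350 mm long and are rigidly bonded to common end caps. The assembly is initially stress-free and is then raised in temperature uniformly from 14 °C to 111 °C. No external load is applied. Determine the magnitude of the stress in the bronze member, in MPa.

σ ≈ 52.5 MPa (compressive)

Equilibrium of a rigid end plate with no external load gives equal and opposite internal forces ±P in the two members. Since α_{bronze} > α_{cast iron}, heating drives the bronze into compression and the cast iron into tension.
Setting the final lengths equal and cancelling L: (α₁ − α₂)ΔT = P/(A₁E₁) + P/(A₂E₂).
|α₁ − α₂|·ΔT = 7.3×10⁻⁶ × 97 = 0.0007081.
1/(A₁E₁) + 1/(A₂E₂) = 1/(1000×105×10³) + 1/(2250×112×10³) = 1.349×10⁻⁸ N⁻¹.
So P = 0.0007081 / 1.349×10⁻⁸ = 52.48 kN.
σ_{bronze} = P/A₁ = 52480/1000 = 52.48 MPa, compressive.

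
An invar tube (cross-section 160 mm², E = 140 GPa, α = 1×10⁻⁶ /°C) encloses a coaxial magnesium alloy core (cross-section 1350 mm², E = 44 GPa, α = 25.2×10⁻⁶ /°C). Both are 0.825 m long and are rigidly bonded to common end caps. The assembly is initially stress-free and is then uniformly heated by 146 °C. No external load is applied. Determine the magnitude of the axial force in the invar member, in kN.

P ≈ 57.5 kN (tensile in the invar)

The magnesium alloy has the larger α, so on heating it would change length more than the invar if both were free. The rigid plates force a common final length, so the magnesium alloy is put into compression and the invar into tension, with equal and opposite forces P (no external load).
Compatibility of the two members (thermal + elastic change equal): (α₁ − α₂)ΔT = P·[1/(A₁E₁) + 1/(A₂E₂)].
|α₁ − α₂|·ΔT = 24.2×10⁻⁶ × 146 = 0.003533.
1/(A₁E₁) + 1/(A₂E₂) = 1/(160×140×10³) + 1/(1350×44×10³) = 6.148×10⁻⁸ N⁻¹.
So P = 0.003533 / 6.148×10⁻⁸ = 57.47 kN.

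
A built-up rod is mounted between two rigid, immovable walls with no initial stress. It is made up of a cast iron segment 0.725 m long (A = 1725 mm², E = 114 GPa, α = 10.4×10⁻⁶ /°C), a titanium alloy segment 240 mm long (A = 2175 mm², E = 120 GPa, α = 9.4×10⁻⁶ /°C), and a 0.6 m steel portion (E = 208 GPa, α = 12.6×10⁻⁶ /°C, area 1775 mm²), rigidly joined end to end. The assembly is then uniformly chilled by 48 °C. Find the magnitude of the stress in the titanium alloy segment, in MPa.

σ ≈ 61.5 MPa (tensile)

With the walls removed the bar would change length by δ_free = Σ αᵢΔT Lᵢ = 10.4×10⁻⁶×48×725 + 9.4×10⁻⁶×48×240 + 12.6×10⁻⁶×48×600 = 0.8331 mm.
The rigid supports impose zero overall length change; the single axial force P common to all segments must satisfy P Σ Lᵢ/(AᵢEᵢ) = δ_free.
Σ Lᵢ/(AᵢEᵢ) = 725/(1725×114×10³) + 240/(2175×120×10³) + 600/(1775×208×10³) = 6.231×10⁻⁶ mm/N.
P = 0.8331 / 6.231×10⁻⁶ = 133700 N = 133.7 kN, tensile.
σ_{titanium alloy} = P / A = 133700 / 2175 = 61.47 MPa.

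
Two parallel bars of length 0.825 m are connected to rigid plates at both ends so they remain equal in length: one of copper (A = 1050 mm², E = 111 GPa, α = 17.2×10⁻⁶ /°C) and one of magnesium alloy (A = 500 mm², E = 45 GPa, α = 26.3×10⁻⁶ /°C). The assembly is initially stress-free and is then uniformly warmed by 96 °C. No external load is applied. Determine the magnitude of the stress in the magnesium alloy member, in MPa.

Equilibrium of a rigid end plate with no external load gives equal and opposite internal forces ±P in the two members. Since α_{magnesium alloy} > α_{copper}, heating drives the magnesium alloy into compression and the copper into tension.
Compatibility of the two members (thermal + elastic change equal): (α₁ − α₂)ΔT = P·[1/(A₁E₁) + 1/(A₂E₂)].
|α₁ − α₂|·ΔT = 9.1×10⁻⁶ × 96 = 0.0008736.
1/(A₁E₁) + 1/(A₂E₂) = 1/(1050×111×10³) + 1/(500×45×10³) = 5.302×10⁻⁸ N⁻¹.
P = 0.0008736 / 5.302×10⁻⁸ = 16480 N = 16.48 kN.
σ_{magnesium alloy} = P/A₂ = 16480/500 = 32.95 MPa, compressive.

σ ≈ 33 MPa (compressive)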